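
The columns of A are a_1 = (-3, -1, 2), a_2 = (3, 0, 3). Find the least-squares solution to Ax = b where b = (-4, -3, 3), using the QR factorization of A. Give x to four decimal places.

e_1 = a_1/‖a_1‖ = (-3, -1, 2)/3.7417 = (-0.8018, -0.2673, 0.5345).
r_{12} = e_1·a_2 = -0.8018.
u_2 = a_2 + 0.8018·e_1 = (2.3571, -0.2143, 3.4286).
‖u_2‖ = 4.1662, so e_2 = (0.5658, -0.0514, 0.8230).
Qᵀb = (5.6125, 0.3600).
Back-substitute: x_2 = 0.3600/4.1662 = 0.0864.
x_1 = (5.6125 + 0.8018·0.0864)/3.7417 = 1.5185.

x = (1.5185, 0.0864)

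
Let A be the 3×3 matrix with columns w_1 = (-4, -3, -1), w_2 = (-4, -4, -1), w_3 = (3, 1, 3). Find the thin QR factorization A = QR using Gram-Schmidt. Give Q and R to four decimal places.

w_1 = (-4, -3, -1); ‖w_1‖ = 5.0990, so q_1 = (-0.7845, -0.5883, -0.1961).
q_1·w_2 = (-0.7845)·(-4) + (-0.5883)·(-4) + (-0.1961)·(-1) = 5.6874.
u_2 = w_2 − 5.6874·q_1 = (0.4615, -0.6538, 0.1154).
‖u_2‖ = 0.8086, so q_2 = (0.5708, -0.8086, 0.1427).
q_1·w_3 = (-0.7845)·3 + (-0.5883)·1 + (-0.1961)·3 = -3.5301; q_2·w_3 = 0.5708·3 + (-0.8086)·1 + 0.1427·3 = 1.3318.
u_3 = w_3 + 3.5301·q_1 − 1.3318·q_2 = (-0.5294, 0.0000, 2.1176).
‖u_3‖ = 2.1828, so q_3 = (-0.2425, 0.0000, 0.9701).

Q = [[-0.7845, 0.5708, -0.2425], [-0.5883, -0.8086, 0.0000], [-0.1961, 0.1427, 0.9701]], R = [[5.0990, 5.6874, -3.5301], [0.0000, 0.8086, 1.3318], [0.0000, 0.0000, 2.1828]]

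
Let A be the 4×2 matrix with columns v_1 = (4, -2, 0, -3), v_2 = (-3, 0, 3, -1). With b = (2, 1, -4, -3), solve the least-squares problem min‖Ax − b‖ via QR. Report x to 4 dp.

v_1 = (4, -2, 0, -3); ‖v_1‖ = 5.3852, so q_1 = (0.7428, -0.3714, 0.0000, -0.5571).
q_1·v_2 = 0.7428·(-3) + (-0.3714)·0 + 0.0000·3 + (-0.5571)·(-1) = -1.6713.
u_2 = v_2 + 1.6713·q_1 = (-1.7586, -0.6207, 3.0000, -1.9310).
‖u_2‖ = 4.0258, so q_2 = (-0.4368, -0.1542, 0.7452, -0.4797).
Qᵀb = (2.7854, -2.5696).
Back-substitute: x_2 = -2.5696/4.0258 = -0.6383.
x_1 = (2.7854 + 1.6713·(-0.6383))/5.3852 = 0.3191.

x = (0.3191, -0.6383)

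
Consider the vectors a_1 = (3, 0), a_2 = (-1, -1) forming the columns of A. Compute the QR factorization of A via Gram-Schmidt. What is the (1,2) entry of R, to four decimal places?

q_1 = a_1/‖a_1‖ = (3, 0)/3.0000 = (1.0000, 0.0000).
r_{12} = q_1·a_2 = -1.0000.

r_{12} = -1.0000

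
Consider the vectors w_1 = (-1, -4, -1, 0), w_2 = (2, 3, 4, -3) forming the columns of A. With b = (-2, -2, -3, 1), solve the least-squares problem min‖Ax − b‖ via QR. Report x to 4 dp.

w_1 = (-1, -4, -1, 0); ‖w_1‖ = 4.2426, so q_1 = (-0.2357, -0.9428, -0.2357, 0.0000).
q_1·w_2 = (-0.2357)·2 + (-0.9428)·3 + (-0.2357)·4 + 0.0000·(-3) = -4.2426.
u_2 = w_2 + 4.2426·q_1 = (1.0000, -1.0000, 3.0000, -3.0000).
‖u_2‖ = 4.4721, so q_2 = (0.2236, -0.2236, 0.6708, -0.6708).
Qᵀb = (3.0641, -2.6833).
Back-substitute: x_2 = -2.6833/4.4721 = -0.6000.
x_1 = (3.0641 + 4.2426·(-0.6000))/4.2426 = 0.1222.

x = (0.1222, -0.6000)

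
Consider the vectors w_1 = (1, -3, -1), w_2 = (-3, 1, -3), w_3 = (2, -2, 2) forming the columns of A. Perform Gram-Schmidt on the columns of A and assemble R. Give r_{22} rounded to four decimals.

r_{22} = 4.2640

w_1 = (1, -3, -1); ‖w_1‖ = 3.3166, so q_1 = (0.3015, -0.9045, -0.3015).
q_1·w_2 = 0.3015·(-3) + (-0.9045)·1 + (-0.3015)·(-3) = -0.9045.
u_2 = w_2 + 0.9045·q_1 = (-2.7273, 0.1818, -3.2727).
r_{22} = ‖u_2‖ = 4.2640.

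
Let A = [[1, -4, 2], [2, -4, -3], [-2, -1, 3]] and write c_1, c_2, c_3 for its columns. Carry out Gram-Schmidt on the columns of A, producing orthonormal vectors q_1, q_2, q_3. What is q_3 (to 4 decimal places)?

q_1 = c_1/‖c_1‖ = (1, 2, -2)/3.0000 = (0.3333, 0.6667, -0.6667).
r_{12} = q_1·c_2 = -3.3333.
u_2 = c_2 + 3.3333·q_1 = (-2.8889, -1.7778, -3.2222).
‖u_2‖ = 4.6786, so q_2 = (-0.6175, -0.3800, -0.6887).
r_{13} = q_1·c_3 = -3.3333; r_{23} = q_2·c_3 = -2.1612.
u_3 = c_3 + 3.3333·q_1 + 2.1612·q_2 = (1.7766, -1.5990, -0.7107).
‖u_3‖ = 2.4936, so q_3 = (0.7125, -0.6412, -0.2850).

q_3 = (0.7125, -0.6412, -0.2850)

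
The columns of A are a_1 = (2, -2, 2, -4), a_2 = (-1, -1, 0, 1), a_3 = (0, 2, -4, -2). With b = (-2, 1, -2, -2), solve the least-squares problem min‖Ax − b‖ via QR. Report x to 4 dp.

x = (0.1667, 0.9048, 0.7619)

a_1 = (2, -2, 2, -4); ‖a_1‖ = 5.2915, so q_1 = (0.3780, -0.3780, 0.3780, -0.7559).
q_1·a_2 = 0.3780·(-1) + (-0.3780)·(-1) + 0.3780·0 + (-0.7559)·1 = -0.7559.
u_2 = a_2 + 0.7559·q_1 = (-0.7143, -1.2857, 0.2857, 0.4286).
‖u_2‖ = 1.5584, so q_2 = (-0.4583, -0.8250, 0.1833, 0.2750).
q_1·a_3 = 0.3780·0 + (-0.3780)·2 + 0.3780·(-4) + (-0.7559)·(-2) = -0.7559; q_2·a_3 = (-0.4583)·0 + (-0.8250)·2 + 0.1833·(-4) + 0.2750·(-2) = -2.9334.
u_3 = a_3 + 0.7559·q_1 + 2.9334·q_2 = (-1.0588, -0.7059, -3.1765, -1.7647).
‖u_3‖ = 3.8501, so q_3 = (-0.2750, -0.1833, -0.8250, -0.4583).
Qᵀb = (-0.3780, -0.8250, 2.9334).
Back-substitute: x_3 = 2.9334/3.8501 = 0.7619.
x_2 = (-0.8250 + 2.9334·0.7619)/1.5584 = 0.9048.
x_1 = (-0.3780 + 0.7559·0.9048 + 0.7559·0.7619)/5.2915 = 0.1667.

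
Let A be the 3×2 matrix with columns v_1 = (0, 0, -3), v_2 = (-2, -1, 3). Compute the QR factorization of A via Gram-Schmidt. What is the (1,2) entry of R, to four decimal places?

r_{12} = -3.0000

v_1 = (0, 0, -3); ‖v_1‖ = 3.0000, so q_1 = (0.0000, 0.0000, -1.0000).
r_{12} = q_1·v_2 = -3.0000.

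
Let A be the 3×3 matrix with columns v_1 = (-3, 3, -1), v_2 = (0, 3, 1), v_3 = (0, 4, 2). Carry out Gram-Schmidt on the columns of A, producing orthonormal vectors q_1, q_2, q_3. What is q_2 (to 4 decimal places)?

q_2 = (0.4905, 0.6745, 0.5518)

v_1 = (-3, 3, -1); ‖v_1‖ = 4.3589, so q_1 = (-0.6882, 0.6882, -0.2294).
q_1·v_2 = (-0.6882)·0 + 0.6882·3 + (-0.2294)·1 = 1.8353.
u_2 = v_2 − 1.8353·q_1 = (1.2632, 1.7368, 1.4211).
‖u_2‖ = 2.5752, so q_2 = (0.4905, 0.6745, 0.5518).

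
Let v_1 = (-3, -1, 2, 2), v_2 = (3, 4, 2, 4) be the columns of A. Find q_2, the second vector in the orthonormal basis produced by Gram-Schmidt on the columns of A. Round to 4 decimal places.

q_1 = v_1/‖v_1‖ = (-3, -1, 2, 2)/4.2426 = (-0.7071, -0.2357, 0.4714, 0.4714).
r_{12} = q_1·v_2 = -0.2357.
u_2 = v_2 + 0.2357·q_1 = (2.8333, 3.9444, 2.1111, 4.1111).
‖u_2‖ = 6.7041, so q_2 = (0.4226, 0.5884, 0.3149, 0.6132).

q_2 = (0.4226, 0.5884, 0.3149, 0.6132)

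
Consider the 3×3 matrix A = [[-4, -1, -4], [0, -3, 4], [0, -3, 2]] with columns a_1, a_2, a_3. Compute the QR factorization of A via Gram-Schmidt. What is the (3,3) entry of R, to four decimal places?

a_1 = (-4, 0, 0); ‖a_1‖ = 4.0000, so q_1 = (-1.0000, 0.0000, 0.0000).
q_1·a_2 = (-1.0000)·(-1) + 0.0000·(-3) + 0.0000·(-3) = 1.0000.
u_2 = a_2 − 1.0000·q_1 = (0.0000, -3.0000, -3.0000).
‖u_2‖ = 4.2426, so q_2 = (0.0000, -0.7071, -0.7071).
q_1·a_3 = (-1.0000)·(-4) + 0.0000·4 + 0.0000·2 = 4.0000; q_2·a_3 = 0.0000·(-4) + (-0.7071)·4 + (-0.7071)·2 = -4.2426.
u_3 = a_3 − 4.0000·q_1 + 4.2426·q_2 = (0.0000, 1.0000, -1.0000).
r_{33} = ‖u_3‖ = 1.4142.

r_{33} = 1.4142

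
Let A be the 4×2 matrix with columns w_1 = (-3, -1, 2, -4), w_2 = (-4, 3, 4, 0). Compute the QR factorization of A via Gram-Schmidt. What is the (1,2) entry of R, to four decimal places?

w_1 = (-3, -1, 2, -4); ‖w_1‖ = 5.4772, so e_1 = (-0.5477, -0.1826, 0.3651, -0.7303).
r_{12} = e_1·w_2 = 3.1038.

r_{12} = 3.1038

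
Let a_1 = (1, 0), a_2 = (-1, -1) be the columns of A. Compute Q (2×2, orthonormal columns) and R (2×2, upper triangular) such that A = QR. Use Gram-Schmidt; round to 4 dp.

Q = [[1.0000, 0.0000], [0.0000, -1.0000]], R = [[1.0000, -1.0000], [0.0000, 1.0000]]

a_1 = (1, 0); ‖a_1‖ = 1.0000, so q_1 = (1.0000, 0.0000).
q_1·a_2 = 1.0000·(-1) + 0.0000·(-1) = -1.0000.
u_2 = a_2 + 1.0000·q_1 = (0.0000, -1.0000).
‖u_2‖ = 1.0000, so q_2 = (0.0000, -1.0000).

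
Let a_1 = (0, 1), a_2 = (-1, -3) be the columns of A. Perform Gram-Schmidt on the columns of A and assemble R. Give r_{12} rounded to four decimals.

a_1 = (0, 1); ‖a_1‖ = 1.0000, so e_1 = (0.0000, 1.0000).
r_{12} = e_1·a_2 = -3.0000.

r_{12} = -3.0000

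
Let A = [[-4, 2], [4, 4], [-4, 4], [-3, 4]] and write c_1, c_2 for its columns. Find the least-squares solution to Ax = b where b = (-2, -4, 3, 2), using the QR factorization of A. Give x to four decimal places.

x = (-0.5273, -0.2028)

c_1 = (-4, 4, -4, -3); ‖c_1‖ = 7.5498, so e_1 = (-0.5298, 0.5298, -0.5298, -0.3974).
e_1·c_2 = (-0.5298)·2 + 0.5298·4 + (-0.5298)·4 + (-0.3974)·4 = -2.6491.
u_2 = c_2 + 2.6491·e_1 = (0.5965, 5.4035, 2.5965, 2.9474).
‖u_2‖ = 6.7069, so e_2 = (0.0889, 0.8057, 0.3871, 0.4395).
Qᵀb = (-3.4438, -1.3602).
Back-substitute: x_2 = -1.3602/6.7069 = -0.2028.
x_1 = (-3.4438 + 2.6491·(-0.2028))/7.5498 = -0.5273.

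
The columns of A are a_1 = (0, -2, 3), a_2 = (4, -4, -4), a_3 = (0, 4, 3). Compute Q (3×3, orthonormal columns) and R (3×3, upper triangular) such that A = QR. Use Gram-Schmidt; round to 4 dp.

Q = [[0.0000, 0.5849, 0.8111], [-0.5547, -0.6749, 0.4867], [0.8321, -0.4499, 0.3244]], R = [[3.6056, -1.1094, 0.2774], [0.0000, 6.8388, -4.0493], [0.0000, 0.0000, 2.9200]]

a_1 = (0, -2, 3); ‖a_1‖ = 3.6056, so q_1 = (0.0000, -0.5547, 0.8321).
q_1·a_2 = 0.0000·4 + (-0.5547)·(-4) + 0.8321·(-4) = -1.1094.
u_2 = a_2 + 1.1094·q_1 = (4.0000, -4.6154, -3.0769).
‖u_2‖ = 6.8388, so q_2 = (0.5849, -0.6749, -0.4499).
q_1·a_3 = 0.0000·0 + (-0.5547)·4 + 0.8321·3 = 0.2774; q_2·a_3 = 0.5849·0 + (-0.6749)·4 + (-0.4499)·3 = -4.0493.
u_3 = a_3 − 0.2774·q_1 + 4.0493·q_2 = (2.3684, 1.4211, 0.9474).
‖u_3‖ = 2.9200, so q_3 = (0.8111, 0.4867, 0.3244).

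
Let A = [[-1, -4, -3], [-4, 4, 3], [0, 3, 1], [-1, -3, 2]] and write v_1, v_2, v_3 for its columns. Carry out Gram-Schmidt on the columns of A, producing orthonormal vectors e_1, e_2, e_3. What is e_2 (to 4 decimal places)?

e_1 = v_1/‖v_1‖ = (-1, -4, 0, -1)/4.2426 = (-0.2357, -0.9428, 0.0000, -0.2357).
r_{12} = e_1·v_2 = -2.1213.
u_2 = v_2 + 2.1213·e_1 = (-4.5000, 2.0000, 3.0000, -3.5000).
‖u_2‖ = 6.7454, so e_2 = (-0.6671, 0.2965, 0.4447, -0.5189).

e_2 = (-0.6671, 0.2965, 0.4447, -0.5189)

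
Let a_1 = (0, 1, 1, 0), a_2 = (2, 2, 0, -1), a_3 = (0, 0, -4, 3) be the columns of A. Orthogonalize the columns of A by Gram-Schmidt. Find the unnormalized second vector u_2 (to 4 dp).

a_1 = (0, 1, 1, 0); ‖a_1‖ = 1.4142, so q_1 = (0.0000, 0.7071, 0.7071, 0.0000).
q_1·a_2 = 0.0000·2 + 0.7071·2 + 0.7071·0 + 0.0000·(-1) = 1.4142.
u_2 = a_2 − 1.4142·q_1 = (2.0000, 1.0000, -1.0000, -1.0000).

u_2 = (2.0000, 1.0000, -1.0000, -1.0000)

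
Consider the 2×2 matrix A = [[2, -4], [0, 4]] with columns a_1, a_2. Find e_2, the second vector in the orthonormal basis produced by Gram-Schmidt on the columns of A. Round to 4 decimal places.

e_2 = (0.0000, 1.0000)

e_1 = a_1/‖a_1‖ = (2, 0)/2.0000 = (1.0000, 0.0000).
r_{12} = e_1·a_2 = -4.0000.
u_2 = a_2 + 4.0000·e_1 = (0.0000, 4.0000).
‖u_2‖ = 4.0000, so e_2 = (0.0000, 1.0000).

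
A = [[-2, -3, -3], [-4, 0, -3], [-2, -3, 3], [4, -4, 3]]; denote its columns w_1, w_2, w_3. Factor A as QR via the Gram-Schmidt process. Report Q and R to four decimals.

Q = [[-0.3162, -0.5521, -0.6251], [-0.6325, -0.0690, -0.1645], [-0.3162, -0.5521, 0.7566], [0.6325, -0.6211, -0.0987]], R = [[6.3246, -0.6325, 3.7947], [0.0000, 5.7966, -1.6562], [0.0000, 0.0000, 4.3425]]

e_1 = w_1/‖w_1‖ = (-2, -4, -2, 4)/6.3246 = (-0.3162, -0.6325, -0.3162, 0.6325).
r_{12} = e_1·w_2 = -0.6325.
u_2 = w_2 + 0.6325·e_1 = (-3.2000, -0.4000, -3.2000, -3.6000).
‖u_2‖ = 5.7966, so e_2 = (-0.5521, -0.0690, -0.5521, -0.6211).
r_{13} = e_1·w_3 = 3.7947; r_{23} = e_2·w_3 = -1.6562.
u_3 = w_3 − 3.7947·e_1 + 1.6562·e_2 = (-2.7143, -0.7143, 3.2857, -0.4286).
‖u_3‖ = 4.3425, so e_3 = (-0.6251, -0.1645, 0.7566, -0.0987).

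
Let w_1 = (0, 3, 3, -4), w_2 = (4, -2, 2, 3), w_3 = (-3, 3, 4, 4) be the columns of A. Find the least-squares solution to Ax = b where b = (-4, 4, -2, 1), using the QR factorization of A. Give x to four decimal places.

x = (-0.3299, -0.9060, 0.4692)

w_1 = (0, 3, 3, -4); ‖w_1‖ = 5.8310, so q_1 = (0.0000, 0.5145, 0.5145, -0.6860).
q_1·w_2 = 0.0000·4 + 0.5145·(-2) + 0.5145·2 + (-0.6860)·3 = -2.0580.
u_2 = w_2 + 2.0580·q_1 = (4.0000, -0.9412, 3.0588, 1.5882).
‖u_2‖ = 5.3633, so q_2 = (0.7458, -0.1755, 0.5703, 0.2961).
q_1·w_3 = 0.0000·(-3) + 0.5145·3 + 0.5145·4 + (-0.6860)·4 = 0.8575; q_2·w_3 = 0.7458·(-3) + (-0.1755)·3 + 0.5703·4 + 0.2961·4 = 0.7019.
u_3 = w_3 − 0.8575·q_1 − 0.7019·q_2 = (-3.5235, 2.6820, 3.1585, 4.3804).
‖u_3‖ = 6.9837, so q_3 = (-0.5045, 0.3840, 0.4523, 0.6272).
Qᵀb = (0.3430, -4.5297, 3.2770).
Back-substitute: x_3 = 3.2770/6.9837 = 0.4692.
x_2 = (-4.5297 − 0.7019·0.4692)/5.3633 = -0.9060.
x_1 = (0.3430 + 2.0580·(-0.9060) − 0.8575·0.4692)/5.8310 = -0.3299.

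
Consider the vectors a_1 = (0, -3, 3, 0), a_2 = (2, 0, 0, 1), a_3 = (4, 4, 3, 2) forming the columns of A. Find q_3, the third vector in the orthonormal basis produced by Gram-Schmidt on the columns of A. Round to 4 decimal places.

q_3 = (0.0000, 0.7071, 0.7071, 0.0000)

a_1 = (0, -3, 3, 0); ‖a_1‖ = 4.2426, so q_1 = (0.0000, -0.7071, 0.7071, 0.0000).
q_1·a_2 = 0.0000·2 + (-0.7071)·0 + 0.7071·0 + 0.0000·1 = 0.0000.
u_2 = a_2 + 0.0000·q_1 = (2.0000, 0.0000, 0.0000, 1.0000).
‖u_2‖ = 2.2361, so q_2 = (0.8944, 0.0000, 0.0000, 0.4472).
q_1·a_3 = 0.0000·4 + (-0.7071)·4 + 0.7071·3 + 0.0000·2 = -0.7071; q_2·a_3 = 0.8944·4 + 0.0000·4 + 0.0000·3 + 0.4472·2 = 4.4721.
u_3 = a_3 + 0.7071·q_1 − 4.4721·q_2 = (0.0000, 3.5000, 3.5000, 0.0000).
‖u_3‖ = 4.9497, so q_3 = (0.0000, 0.7071, 0.7071, 0.0000).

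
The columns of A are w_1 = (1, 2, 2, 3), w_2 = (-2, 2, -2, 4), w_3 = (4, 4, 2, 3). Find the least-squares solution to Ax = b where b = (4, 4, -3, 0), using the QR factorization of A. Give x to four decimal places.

x = (-2.9603, 0.6706, 2.1032)

q_1 = w_1/‖w_1‖ = (1, 2, 2, 3)/4.2426 = (0.2357, 0.4714, 0.4714, 0.7071).
r_{12} = q_1·w_2 = 2.3570.
u_2 = w_2 − 2.3570·q_1 = (-2.5556, 0.8889, -3.1111, 2.3333).
‖u_2‖ = 4.7376, so q_2 = (-0.5394, 0.1876, -0.6567, 0.4925).
r_{13} = q_1·w_3 = 5.8926; r_{23} = q_2·w_3 = -1.2430.
u_3 = w_3 − 5.8926·q_1 + 1.2430·q_2 = (1.9406, 1.4554, -1.5941, -0.5545).
‖u_3‖ = 2.9551, so q_3 = (0.6567, 0.4925, -0.5394, -0.1876).
Qᵀb = (1.4142, 0.5629, 6.2151).
Back-substitute: x_3 = 6.2151/2.9551 = 2.1032.
x_2 = (0.5629 + 1.2430·2.1032)/4.7376 = 0.6706.
x_1 = (1.4142 − 2.3570·0.6706 − 5.8926·2.1032)/4.2426 = -2.9603.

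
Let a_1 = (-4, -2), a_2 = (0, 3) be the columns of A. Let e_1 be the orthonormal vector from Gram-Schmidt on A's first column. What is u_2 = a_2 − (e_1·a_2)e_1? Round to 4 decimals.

u_2 = (-1.2000, 2.4000)

a_1 = (-4, -2); ‖a_1‖ = 4.4721, so e_1 = (-0.8944, -0.4472).
e_1·a_2 = (-0.8944)·0 + (-0.4472)·3 = -1.3416.
u_2 = a_2 + 1.3416·e_1 = (-1.2000, 2.4000).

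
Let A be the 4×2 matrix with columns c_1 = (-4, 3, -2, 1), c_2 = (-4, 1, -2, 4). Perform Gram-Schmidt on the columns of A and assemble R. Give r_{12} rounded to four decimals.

q_1 = c_1/‖c_1‖ = (-4, 3, -2, 1)/5.4772 = (-0.7303, 0.5477, -0.3651, 0.1826).
r_{12} = q_1·c_2 = 4.9295.

r_{12} = 4.9295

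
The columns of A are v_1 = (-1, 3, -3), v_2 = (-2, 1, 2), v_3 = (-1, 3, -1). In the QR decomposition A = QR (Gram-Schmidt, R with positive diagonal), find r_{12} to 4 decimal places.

v_1 = (-1, 3, -3); ‖v_1‖ = 4.3589, so q_1 = (-0.2294, 0.6882, -0.6882).
r_{12} = q_1·v_2 = -0.2294.

r_{12} = -0.2294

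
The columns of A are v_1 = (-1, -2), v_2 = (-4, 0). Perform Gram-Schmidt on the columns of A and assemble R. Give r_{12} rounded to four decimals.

e_1 = v_1/‖v_1‖ = (-1, -2)/2.2361 = (-0.4472, -0.8944).
r_{12} = e_1·v_2 = 1.7889.

r_{12} = 1.7889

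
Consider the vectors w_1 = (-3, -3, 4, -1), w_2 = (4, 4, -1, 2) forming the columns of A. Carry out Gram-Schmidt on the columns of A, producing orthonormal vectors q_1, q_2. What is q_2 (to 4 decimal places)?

w_1 = (-3, -3, 4, -1); ‖w_1‖ = 5.9161, so q_1 = (-0.5071, -0.5071, 0.6761, -0.1690).
q_1·w_2 = (-0.5071)·4 + (-0.5071)·4 + 0.6761·(-1) + (-0.1690)·2 = -5.0709.
u_2 = w_2 + 5.0709·q_1 = (1.4286, 1.4286, 2.4286, 1.1429).
‖u_2‖ = 3.3594, so q_2 = (0.4252, 0.4252, 0.7229, 0.3402).

q_2 = (0.4252, 0.4252, 0.7229, 0.3402)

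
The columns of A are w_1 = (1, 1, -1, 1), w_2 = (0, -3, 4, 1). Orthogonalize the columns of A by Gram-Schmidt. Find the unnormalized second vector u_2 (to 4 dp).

q_1 = w_1/‖w_1‖ = (1, 1, -1, 1)/2.0000 = (0.5000, 0.5000, -0.5000, 0.5000).
r_{12} = q_1·w_2 = -3.0000.
u_2 = w_2 + 3.0000·q_1 = (1.5000, -1.5000, 2.5000, 2.5000).

u_2 = (1.5000, -1.5000, 2.5000, 2.5000)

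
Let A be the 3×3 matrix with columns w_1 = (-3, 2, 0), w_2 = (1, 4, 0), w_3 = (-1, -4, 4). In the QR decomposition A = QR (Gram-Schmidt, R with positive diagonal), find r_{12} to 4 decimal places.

w_1 = (-3, 2, 0); ‖w_1‖ = 3.6056, so e_1 = (-0.8321, 0.5547, 0.0000).
r_{12} = e_1·w_2 = 1.3868.

r_{12} = 1.3868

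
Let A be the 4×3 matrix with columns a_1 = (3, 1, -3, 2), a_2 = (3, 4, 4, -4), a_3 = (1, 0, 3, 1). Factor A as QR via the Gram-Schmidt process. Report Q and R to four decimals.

q_1 = a_1/‖a_1‖ = (3, 1, -3, 2)/4.7958 = (0.6255, 0.2085, -0.6255, 0.4170).
r_{12} = q_1·a_2 = -1.4596.
u_2 = a_2 + 1.4596·q_1 = (3.9130, 4.3043, 3.0870, -3.3913).
‖u_2‖ = 7.4074, so q_2 = (0.5283, 0.5811, 0.4167, -0.4578).
r_{13} = q_1·a_3 = -0.8341; r_{23} = q_2·a_3 = 1.3207.
u_3 = a_3 + 0.8341·q_1 − 1.3207·q_2 = (0.8241, -0.5935, 1.9279, 1.9525).
‖u_3‖ = 2.9258, so q_3 = (0.2817, -0.2029, 0.6589, 0.6673).

Q = [[0.6255, 0.5283, 0.2817], [0.2085, 0.5811, -0.2029], [-0.6255, 0.4167, 0.6589], [0.4170, -0.4578, 0.6673]], R = [[4.7958, -1.4596, -0.8341], [0.0000, 7.4074, 1.3207], [0.0000, 0.0000, 2.9258]]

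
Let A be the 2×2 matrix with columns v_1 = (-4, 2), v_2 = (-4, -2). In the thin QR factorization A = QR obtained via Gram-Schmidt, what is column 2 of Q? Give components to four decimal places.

e_2 = (-0.4472, -0.8944)

v_1 = (-4, 2); ‖v_1‖ = 4.4721, so e_1 = (-0.8944, 0.4472).
e_1·v_2 = (-0.8944)·(-4) + 0.4472·(-2) = 2.6833.
u_2 = v_2 − 2.6833·e_1 = (-1.6000, -3.2000).
‖u_2‖ = 3.5777, so e_2 = (-0.4472, -0.8944).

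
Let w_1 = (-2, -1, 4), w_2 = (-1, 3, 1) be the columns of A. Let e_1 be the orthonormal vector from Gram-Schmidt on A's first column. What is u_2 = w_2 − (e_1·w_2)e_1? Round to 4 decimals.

u_2 = (-0.7143, 3.1429, 0.4286)

e_1 = w_1/‖w_1‖ = (-2, -1, 4)/4.5826 = (-0.4364, -0.2182, 0.8729).
r_{12} = e_1·w_2 = 0.6547.
u_2 = w_2 − 0.6547·e_1 = (-0.7143, 3.1429, 0.4286).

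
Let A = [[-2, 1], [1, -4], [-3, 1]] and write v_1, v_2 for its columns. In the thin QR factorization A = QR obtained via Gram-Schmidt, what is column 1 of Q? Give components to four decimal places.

v_1 = (-2, 1, -3); ‖v_1‖ = 3.7417, so e_1 = (-0.5345, 0.2673, -0.8018).

e_1 = (-0.5345, 0.2673, -0.8018)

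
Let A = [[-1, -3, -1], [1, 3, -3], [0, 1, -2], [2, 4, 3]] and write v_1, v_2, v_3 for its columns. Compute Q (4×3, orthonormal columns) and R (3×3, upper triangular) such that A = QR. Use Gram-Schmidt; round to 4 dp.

Q = [[-0.4082, -0.4364, -0.6508], [0.4082, 0.4364, -0.7509], [0.0000, 0.6547, 0.1001], [0.8165, -0.4364, 0.0501]], R = [[2.4495, 5.7155, 1.6330], [0.0000, 1.5275, -3.4915], [0.0000, 0.0000, 2.8536]]

q_1 = v_1/‖v_1‖ = (-1, 1, 0, 2)/2.4495 = (-0.4082, 0.4082, 0.0000, 0.8165).
r_{12} = q_1·v_2 = 5.7155.
u_2 = v_2 − 5.7155·q_1 = (-0.6667, 0.6667, 1.0000, -0.6667).
‖u_2‖ = 1.5275, so q_2 = (-0.4364, 0.4364, 0.6547, -0.4364).
r_{13} = q_1·v_3 = 1.6330; r_{23} = q_2·v_3 = -3.4915.
u_3 = v_3 − 1.6330·q_1 + 3.4915·q_2 = (-1.8571, -2.1429, 0.2857, 0.1429).
‖u_3‖ = 2.8536, so q_3 = (-0.6508, -0.7509, 0.1001, 0.0501).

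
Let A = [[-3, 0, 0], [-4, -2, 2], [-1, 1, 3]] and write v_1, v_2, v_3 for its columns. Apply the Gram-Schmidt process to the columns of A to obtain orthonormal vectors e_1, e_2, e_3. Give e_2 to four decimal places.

v_1 = (-3, -4, -1); ‖v_1‖ = 5.0990, so e_1 = (-0.5883, -0.7845, -0.1961).
e_1·v_2 = (-0.5883)·0 + (-0.7845)·(-2) + (-0.1961)·1 = 1.3728.
u_2 = v_2 − 1.3728·e_1 = (0.8077, -0.9231, 1.2692).
‖u_2‖ = 1.7650, so e_2 = (0.4576, -0.5230, 0.7191).

e_2 = (0.4576, -0.5230, 0.7191)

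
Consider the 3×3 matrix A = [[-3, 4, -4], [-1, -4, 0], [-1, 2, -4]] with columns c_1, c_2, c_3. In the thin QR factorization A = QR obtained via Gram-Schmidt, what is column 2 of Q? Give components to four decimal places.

q_2 = (0.2453, -0.9463, 0.2103)

q_1 = c_1/‖c_1‖ = (-3, -1, -1)/3.3166 = (-0.9045, -0.3015, -0.3015).
r_{12} = q_1·c_2 = -3.0151.
u_2 = c_2 + 3.0151·q_1 = (1.2727, -4.9091, 1.0909).
‖u_2‖ = 5.1874, so q_2 = (0.2453, -0.9463, 0.2103).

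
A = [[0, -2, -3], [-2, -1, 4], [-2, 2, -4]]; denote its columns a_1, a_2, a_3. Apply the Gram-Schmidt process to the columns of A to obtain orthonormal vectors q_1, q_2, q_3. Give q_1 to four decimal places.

q_1 = (0.0000, -0.7071, -0.7071)

a_1 = (0, -2, -2); ‖a_1‖ = 2.8284, so q_1 = (0.0000, -0.7071, -0.7071).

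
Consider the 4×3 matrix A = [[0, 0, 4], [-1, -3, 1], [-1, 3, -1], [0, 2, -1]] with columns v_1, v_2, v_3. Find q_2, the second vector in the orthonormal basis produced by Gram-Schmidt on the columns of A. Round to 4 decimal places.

q_1 = v_1/‖v_1‖ = (0, -1, -1, 0)/1.4142 = (0.0000, -0.7071, -0.7071, 0.0000).
r_{12} = q_1·v_2 = 0.0000.
u_2 = v_2 + 0.0000·q_1 = (0.0000, -3.0000, 3.0000, 2.0000).
‖u_2‖ = 4.6904, so q_2 = (0.0000, -0.6396, 0.6396, 0.4264).

q_2 = (0.0000, -0.6396, 0.6396, 0.4264)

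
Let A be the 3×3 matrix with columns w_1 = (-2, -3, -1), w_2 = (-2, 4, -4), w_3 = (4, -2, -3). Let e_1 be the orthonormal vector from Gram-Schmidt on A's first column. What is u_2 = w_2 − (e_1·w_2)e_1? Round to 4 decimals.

u_2 = (-2.5714, 3.1429, -4.2857)

w_1 = (-2, -3, -1); ‖w_1‖ = 3.7417, so e_1 = (-0.5345, -0.8018, -0.2673).
e_1·w_2 = (-0.5345)·(-2) + (-0.8018)·4 + (-0.2673)·(-4) = -1.0690.
u_2 = w_2 + 1.0690·e_1 = (-2.5714, 3.1429, -4.2857).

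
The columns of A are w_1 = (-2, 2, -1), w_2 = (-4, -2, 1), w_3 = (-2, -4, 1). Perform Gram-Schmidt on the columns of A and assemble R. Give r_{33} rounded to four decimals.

w_1 = (-2, 2, -1); ‖w_1‖ = 3.0000, so e_1 = (-0.6667, 0.6667, -0.3333).
e_1·w_2 = (-0.6667)·(-4) + 0.6667·(-2) + (-0.3333)·1 = 1.0000.
u_2 = w_2 − 1.0000·e_1 = (-3.3333, -2.6667, 1.3333).
‖u_2‖ = 4.4721, so e_2 = (-0.7454, -0.5963, 0.2981).
e_1·w_3 = (-0.6667)·(-2) + 0.6667·(-4) + (-0.3333)·1 = -1.6667; e_2·w_3 = (-0.7454)·(-2) + (-0.5963)·(-4) + 0.2981·1 = 4.1740.
u_3 = w_3 + 1.6667·e_1 − 4.1740·e_2 = (0.0000, -0.4000, -0.8000).
r_{33} = ‖u_3‖ = 0.8944.

r_{33} = 0.8944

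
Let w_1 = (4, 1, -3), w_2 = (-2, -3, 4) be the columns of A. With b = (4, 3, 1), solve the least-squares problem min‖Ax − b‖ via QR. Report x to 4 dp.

x = (0.7333, 0.1333)

e_1 = w_1/‖w_1‖ = (4, 1, -3)/5.0990 = (0.7845, 0.1961, -0.5883).
r_{12} = e_1·w_2 = -4.5107.
u_2 = w_2 + 4.5107·e_1 = (1.5385, -2.1154, 1.3462).
‖u_2‖ = 2.9417, so e_2 = (0.5230, -0.7191, 0.4576).
Qᵀb = (3.1379, 0.3922).
Back-substitute: x_2 = 0.3922/2.9417 = 0.1333.
x_1 = (3.1379 + 4.5107·0.1333)/5.0990 = 0.7333.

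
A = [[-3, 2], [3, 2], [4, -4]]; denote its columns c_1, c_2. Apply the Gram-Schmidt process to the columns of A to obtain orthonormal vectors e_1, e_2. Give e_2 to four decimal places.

e_2 = (0.1449, 0.8407, -0.5218)

c_1 = (-3, 3, 4); ‖c_1‖ = 5.8310, so e_1 = (-0.5145, 0.5145, 0.6860).
e_1·c_2 = (-0.5145)·2 + 0.5145·2 + 0.6860·(-4) = -2.7440.
u_2 = c_2 + 2.7440·e_1 = (0.5882, 3.4118, -2.1176).
‖u_2‖ = 4.0584, so e_2 = (0.1449, 0.8407, -0.5218).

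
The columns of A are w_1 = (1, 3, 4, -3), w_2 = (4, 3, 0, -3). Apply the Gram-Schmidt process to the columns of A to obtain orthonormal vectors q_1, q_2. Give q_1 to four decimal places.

q_1 = (0.1690, 0.5071, 0.6761, -0.5071)

q_1 = w_1/‖w_1‖ = (1, 3, 4, -3)/5.9161 = (0.1690, 0.5071, 0.6761, -0.5071).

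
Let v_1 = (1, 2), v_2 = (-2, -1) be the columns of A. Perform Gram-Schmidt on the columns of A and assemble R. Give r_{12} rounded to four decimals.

r_{12} = -1.7889

v_1 = (1, 2); ‖v_1‖ = 2.2361, so q_1 = (0.4472, 0.8944).
r_{12} = q_1·v_2 = -1.7889.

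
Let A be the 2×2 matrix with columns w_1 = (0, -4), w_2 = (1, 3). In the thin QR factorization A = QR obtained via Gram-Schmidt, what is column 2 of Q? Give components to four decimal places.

e_1 = w_1/‖w_1‖ = (0, -4)/4.0000 = (0.0000, -1.0000).
r_{12} = e_1·w_2 = -3.0000.
u_2 = w_2 + 3.0000·e_1 = (1.0000, 0.0000).
‖u_2‖ = 1.0000, so e_2 = (1.0000, 0.0000).

e_2 = (1.0000, 0.0000)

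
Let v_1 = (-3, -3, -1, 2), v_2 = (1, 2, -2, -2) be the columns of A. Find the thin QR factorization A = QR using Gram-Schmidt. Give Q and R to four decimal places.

e_1 = v_1/‖v_1‖ = (-3, -3, -1, 2)/4.7958 = (-0.6255, -0.6255, -0.2085, 0.4170).
r_{12} = e_1·v_2 = -2.2937.
u_2 = v_2 + 2.2937·e_1 = (-0.4348, 0.5652, -2.4783, -1.0435).
‖u_2‖ = 2.7819, so e_2 = (-0.1563, 0.2032, -0.8908, -0.3751).

Q = [[-0.6255, -0.1563], [-0.6255, 0.2032], [-0.2085, -0.8908], [0.4170, -0.3751]], R = [[4.7958, -2.2937], [0.0000, 2.7819]]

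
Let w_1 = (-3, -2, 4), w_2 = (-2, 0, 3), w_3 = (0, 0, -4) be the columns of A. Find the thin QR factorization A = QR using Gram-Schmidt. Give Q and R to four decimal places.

e_1 = w_1/‖w_1‖ = (-3, -2, 4)/5.3852 = (-0.5571, -0.3714, 0.7428).
r_{12} = e_1·w_2 = 3.3425.
u_2 = w_2 − 3.3425·e_1 = (-0.1379, 1.2414, 0.5172).
‖u_2‖ = 1.3519, so e_2 = (-0.1020, 0.9183, 0.3826).
r_{13} = e_1·w_3 = -2.9711; r_{23} = e_2·w_3 = -1.5304.
u_3 = w_3 + 2.9711·e_1 + 1.5304·e_2 = (-1.8113, 0.3019, -1.2075).
‖u_3‖ = 2.1978, so e_3 = (-0.8242, 0.1374, -0.5494).

Q = [[-0.5571, -0.1020, -0.8242], [-0.3714, 0.9183, 0.1374], [0.7428, 0.3826, -0.5494]], R = [[5.3852, 3.3425, -2.9711], [0.0000, 1.3519, -1.5304], [0.0000, 0.0000, 2.1978]]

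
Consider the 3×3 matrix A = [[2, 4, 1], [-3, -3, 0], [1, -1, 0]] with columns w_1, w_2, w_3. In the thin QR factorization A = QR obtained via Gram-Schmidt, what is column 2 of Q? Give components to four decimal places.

e_2 = (0.6172, 0.1543, -0.7715)

e_1 = w_1/‖w_1‖ = (2, -3, 1)/3.7417 = (0.5345, -0.8018, 0.2673).
r_{12} = e_1·w_2 = 4.2762.
u_2 = w_2 − 4.2762·e_1 = (1.7143, 0.4286, -2.1429).
‖u_2‖ = 2.7775, so e_2 = (0.6172, 0.1543, -0.7715).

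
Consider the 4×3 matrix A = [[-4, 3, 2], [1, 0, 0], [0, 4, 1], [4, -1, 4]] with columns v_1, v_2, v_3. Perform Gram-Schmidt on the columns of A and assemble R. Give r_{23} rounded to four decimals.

v_1 = (-4, 1, 0, 4); ‖v_1‖ = 5.7446, so e_1 = (-0.6963, 0.1741, 0.0000, 0.6963).
e_1·v_2 = (-0.6963)·3 + 0.1741·0 + 0.0000·4 + 0.6963·(-1) = -2.7852.
u_2 = v_2 + 2.7852·e_1 = (1.0606, 0.4848, 4.0000, 0.9394).
‖u_2‖ = 4.2711, so e_2 = (0.2483, 0.1135, 0.9365, 0.2199).
r_{23} = e_2·v_3 = 2.3129.

r_{23} = 2.3129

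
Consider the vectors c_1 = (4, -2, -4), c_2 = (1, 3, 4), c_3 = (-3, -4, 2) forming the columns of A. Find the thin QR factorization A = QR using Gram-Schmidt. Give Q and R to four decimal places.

Q = [[0.6667, 0.7276, 0.1617], [-0.3333, 0.4851, -0.8085], [-0.6667, 0.4851, 0.5659]], R = [[6.0000, -3.0000, -2.0000], [0.0000, 4.1231, -3.1530], [0.0000, 0.0000, 3.8806]]

c_1 = (4, -2, -4); ‖c_1‖ = 6.0000, so q_1 = (0.6667, -0.3333, -0.6667).
q_1·c_2 = 0.6667·1 + (-0.3333)·3 + (-0.6667)·4 = -3.0000.
u_2 = c_2 + 3.0000·q_1 = (3.0000, 2.0000, 2.0000).
‖u_2‖ = 4.1231, so q_2 = (0.7276, 0.4851, 0.4851).
q_1·c_3 = 0.6667·(-3) + (-0.3333)·(-4) + (-0.6667)·2 = -2.0000; q_2·c_3 = 0.7276·(-3) + 0.4851·(-4) + 0.4851·2 = -3.1530.
u_3 = c_3 + 2.0000·q_1 + 3.1530·q_2 = (0.6275, -3.1373, 2.1961).
‖u_3‖ = 3.8806, so q_3 = (0.1617, -0.8085, 0.5659).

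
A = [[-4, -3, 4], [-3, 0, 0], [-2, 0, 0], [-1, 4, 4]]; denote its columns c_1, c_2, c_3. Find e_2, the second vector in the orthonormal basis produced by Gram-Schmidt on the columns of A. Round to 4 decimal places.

c_1 = (-4, -3, -2, -1); ‖c_1‖ = 5.4772, so e_1 = (-0.7303, -0.5477, -0.3651, -0.1826).
e_1·c_2 = (-0.7303)·(-3) + (-0.5477)·0 + (-0.3651)·0 + (-0.1826)·4 = 1.4606.
u_2 = c_2 − 1.4606·e_1 = (-1.9333, 0.8000, 0.5333, 4.2667).
‖u_2‖ = 4.7819, so e_2 = (-0.4043, 0.1673, 0.1115, 0.8923).

e_2 = (-0.4043, 0.1673, 0.1115, 0.8923)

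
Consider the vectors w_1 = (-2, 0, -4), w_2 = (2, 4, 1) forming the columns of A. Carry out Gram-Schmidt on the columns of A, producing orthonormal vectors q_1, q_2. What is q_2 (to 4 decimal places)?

q_2 = (0.2844, 0.9481, -0.1422)

q_1 = w_1/‖w_1‖ = (-2, 0, -4)/4.4721 = (-0.4472, 0.0000, -0.8944).
r_{12} = q_1·w_2 = -1.7889.
u_2 = w_2 + 1.7889·q_1 = (1.2000, 4.0000, -0.6000).
‖u_2‖ = 4.2190, so q_2 = (0.2844, 0.9481, -0.1422).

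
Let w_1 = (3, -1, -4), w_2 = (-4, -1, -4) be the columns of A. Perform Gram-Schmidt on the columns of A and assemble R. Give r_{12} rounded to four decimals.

w_1 = (3, -1, -4); ‖w_1‖ = 5.0990, so q_1 = (0.5883, -0.1961, -0.7845).
r_{12} = q_1·w_2 = 0.9806.

r_{12} = 0.9806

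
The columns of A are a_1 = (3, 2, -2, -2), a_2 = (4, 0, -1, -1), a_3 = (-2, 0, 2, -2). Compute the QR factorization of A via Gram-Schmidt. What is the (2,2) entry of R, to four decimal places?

a_1 = (3, 2, -2, -2); ‖a_1‖ = 4.5826, so q_1 = (0.6547, 0.4364, -0.4364, -0.4364).
q_1·a_2 = 0.6547·4 + 0.4364·0 + (-0.4364)·(-1) + (-0.4364)·(-1) = 3.4915.
u_2 = a_2 − 3.4915·q_1 = (1.7143, -1.5238, 0.5238, 0.5238).
r_{22} = ‖u_2‖ = 2.4103.

r_{22} = 2.4103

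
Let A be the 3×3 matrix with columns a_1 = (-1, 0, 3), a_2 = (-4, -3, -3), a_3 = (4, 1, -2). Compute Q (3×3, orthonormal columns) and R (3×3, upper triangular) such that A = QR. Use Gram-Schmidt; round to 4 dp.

a_1 = (-1, 0, 3); ‖a_1‖ = 3.1623, so e_1 = (-0.3162, 0.0000, 0.9487).
e_1·a_2 = (-0.3162)·(-4) + 0.0000·(-3) + 0.9487·(-3) = -1.5811.
u_2 = a_2 + 1.5811·e_1 = (-4.5000, -3.0000, -1.5000).
‖u_2‖ = 5.6125, so e_2 = (-0.8018, -0.5345, -0.2673).
e_1·a_3 = (-0.3162)·4 + 0.0000·1 + 0.9487·(-2) = -3.1623; e_2·a_3 = (-0.8018)·4 + (-0.5345)·1 + (-0.2673)·(-2) = -3.2071.
u_3 = a_3 + 3.1623·e_1 + 3.2071·e_2 = (0.4286, -0.7143, 0.1429).
‖u_3‖ = 0.8452, so e_3 = (0.5071, -0.8452, 0.1690).

Q = [[-0.3162, -0.8018, 0.5071], [0.0000, -0.5345, -0.8452], [0.9487, -0.2673, 0.1690]], R = [[3.1623, -1.5811, -3.1623], [0.0000, 5.6125, -3.2071], [0.0000, 0.0000, 0.8452]]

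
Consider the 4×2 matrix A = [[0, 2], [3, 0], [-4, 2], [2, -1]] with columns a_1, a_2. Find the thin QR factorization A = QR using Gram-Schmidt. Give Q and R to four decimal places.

Q = [[0.0000, 0.8488], [0.5571, 0.4390], [-0.7428, 0.2634], [0.3714, -0.1317]], R = [[5.3852, -1.8570], [0.0000, 2.3562]]

e_1 = a_1/‖a_1‖ = (0, 3, -4, 2)/5.3852 = (0.0000, 0.5571, -0.7428, 0.3714).
r_{12} = e_1·a_2 = -1.8570.
u_2 = a_2 + 1.8570·e_1 = (2.0000, 1.0345, 0.6207, -0.3103).
‖u_2‖ = 2.3562, so e_2 = (0.8488, 0.4390, 0.2634, -0.1317).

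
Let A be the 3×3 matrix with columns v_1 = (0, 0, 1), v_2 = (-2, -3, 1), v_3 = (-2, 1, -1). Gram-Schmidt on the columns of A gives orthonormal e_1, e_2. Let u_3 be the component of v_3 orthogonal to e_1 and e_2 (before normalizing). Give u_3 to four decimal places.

u_3 = (-1.8462, 1.2308, 0.0000)

v_1 = (0, 0, 1); ‖v_1‖ = 1.0000, so e_1 = (0.0000, 0.0000, 1.0000).
e_1·v_2 = 0.0000·(-2) + 0.0000·(-3) + 1.0000·1 = 1.0000.
u_2 = v_2 − 1.0000·e_1 = (-2.0000, -3.0000, 0.0000).
‖u_2‖ = 3.6056, so e_2 = (-0.5547, -0.8321, 0.0000).
e_1·v_3 = 0.0000·(-2) + 0.0000·1 + 1.0000·(-1) = -1.0000; e_2·v_3 = (-0.5547)·(-2) + (-0.8321)·1 + 0.0000·(-1) = 0.2774.
u_3 = v_3 + 1.0000·e_1 − 0.2774·e_2 = (-1.8462, 1.2308, 0.0000).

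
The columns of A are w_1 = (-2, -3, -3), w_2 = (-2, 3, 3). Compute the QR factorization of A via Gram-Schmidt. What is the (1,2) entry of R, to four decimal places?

w_1 = (-2, -3, -3); ‖w_1‖ = 4.6904, so q_1 = (-0.4264, -0.6396, -0.6396).
r_{12} = q_1·w_2 = -2.9848.

r_{12} = -2.9848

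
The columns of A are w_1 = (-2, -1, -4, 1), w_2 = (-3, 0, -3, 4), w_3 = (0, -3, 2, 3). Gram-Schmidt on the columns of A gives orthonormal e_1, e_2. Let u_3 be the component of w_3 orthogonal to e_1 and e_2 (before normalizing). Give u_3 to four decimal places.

e_1 = w_1/‖w_1‖ = (-2, -1, -4, 1)/4.6904 = (-0.4264, -0.2132, -0.8528, 0.2132).
r_{12} = e_1·w_2 = 4.6904.
u_2 = w_2 − 4.6904·e_1 = (-1.0000, 1.0000, 1.0000, 3.0000).
‖u_2‖ = 3.4641, so e_2 = (-0.2887, 0.2887, 0.2887, 0.8660).
r_{13} = e_1·w_3 = -0.4264; r_{23} = e_2·w_3 = 2.3094.
u_3 = w_3 + 0.4264·e_1 − 2.3094·e_2 = (0.4848, -3.7576, 0.9697, 1.0909).

u_3 = (0.4848, -3.7576, 0.9697, 1.0909)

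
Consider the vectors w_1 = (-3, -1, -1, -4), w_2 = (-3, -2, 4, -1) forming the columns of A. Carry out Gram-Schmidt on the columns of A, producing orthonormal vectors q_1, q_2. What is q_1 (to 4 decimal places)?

q_1 = (-0.5774, -0.1925, -0.1925, -0.7698)

w_1 = (-3, -1, -1, -4); ‖w_1‖ = 5.1962, so q_1 = (-0.5774, -0.1925, -0.1925, -0.7698).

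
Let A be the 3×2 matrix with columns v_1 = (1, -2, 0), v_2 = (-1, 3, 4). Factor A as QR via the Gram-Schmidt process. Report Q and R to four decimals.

v_1 = (1, -2, 0); ‖v_1‖ = 2.2361, so q_1 = (0.4472, -0.8944, 0.0000).
q_1·v_2 = 0.4472·(-1) + (-0.8944)·3 + 0.0000·4 = -3.1305.
u_2 = v_2 + 3.1305·q_1 = (0.4000, 0.2000, 4.0000).
‖u_2‖ = 4.0249, so q_2 = (0.0994, 0.0497, 0.9938).

Q = [[0.4472, 0.0994], [-0.8944, 0.0497], [0.0000, 0.9938]], R = [[2.2361, -3.1305], [0.0000, 4.0249]]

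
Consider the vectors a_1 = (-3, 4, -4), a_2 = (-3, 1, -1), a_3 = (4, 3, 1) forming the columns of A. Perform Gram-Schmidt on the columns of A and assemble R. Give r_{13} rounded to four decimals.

r_{13} = -0.6247

a_1 = (-3, 4, -4); ‖a_1‖ = 6.4031, so e_1 = (-0.4685, 0.6247, -0.6247).
r_{13} = e_1·a_3 = -0.6247.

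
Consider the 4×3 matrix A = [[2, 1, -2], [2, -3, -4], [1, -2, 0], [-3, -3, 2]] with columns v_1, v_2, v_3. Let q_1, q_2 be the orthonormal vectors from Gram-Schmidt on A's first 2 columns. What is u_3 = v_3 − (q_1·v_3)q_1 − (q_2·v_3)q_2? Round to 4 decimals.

v_1 = (2, 2, 1, -3); ‖v_1‖ = 4.2426, so q_1 = (0.4714, 0.4714, 0.2357, -0.7071).
q_1·v_2 = 0.4714·1 + 0.4714·(-3) + 0.2357·(-2) + (-0.7071)·(-3) = 0.7071.
u_2 = v_2 − 0.7071·q_1 = (0.6667, -3.3333, -2.1667, -2.5000).
‖u_2‖ = 4.7434, so q_2 = (0.1405, -0.7027, -0.4568, -0.5270).
q_1·v_3 = 0.4714·(-2) + 0.4714·(-4) + 0.2357·0 + (-0.7071)·2 = -4.2426; q_2·v_3 = 0.1405·(-2) + (-0.7027)·(-4) + (-0.4568)·0 + (-0.5270)·2 = 1.4757.
u_3 = v_3 + 4.2426·q_1 − 1.4757·q_2 = (-0.2074, -0.9630, 1.6741, -0.2222).

u_3 = (-0.2074, -0.9630, 1.6741, -0.2222)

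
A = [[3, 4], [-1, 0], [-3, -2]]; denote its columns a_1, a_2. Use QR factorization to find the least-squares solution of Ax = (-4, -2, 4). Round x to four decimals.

x = (-0.1429, -1.0714)

q_1 = a_1/‖a_1‖ = (3, -1, -3)/4.3589 = (0.6882, -0.2294, -0.6882).
r_{12} = q_1·a_2 = 4.1295.
u_2 = a_2 − 4.1295·q_1 = (1.1579, 0.9474, 0.8421).
‖u_2‖ = 1.7168, so q_2 = (0.6745, 0.5518, 0.4905).
Qᵀb = (-5.0471, -1.8394).
Back-substitute: x_2 = -1.8394/1.7168 = -1.0714.
x_1 = (-5.0471 − 4.1295·(-1.0714))/4.3589 = -0.1429.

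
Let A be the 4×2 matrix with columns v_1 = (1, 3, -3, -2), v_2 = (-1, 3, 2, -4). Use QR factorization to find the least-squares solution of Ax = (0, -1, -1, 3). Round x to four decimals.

v_1 = (1, 3, -3, -2); ‖v_1‖ = 4.7958, so q_1 = (0.2085, 0.6255, -0.6255, -0.4170).
q_1·v_2 = 0.2085·(-1) + 0.6255·3 + (-0.6255)·2 + (-0.4170)·(-4) = 2.0851.
u_2 = v_2 − 2.0851·q_1 = (-1.4348, 1.6957, 3.3043, -3.1304).
‖u_2‖ = 5.0648, so q_2 = (-0.2833, 0.3348, 0.6524, -0.6181).
Qᵀb = (-1.2511, -2.8414).
Back-substitute: x_2 = -2.8414/5.0648 = -0.5610.
x_1 = (-1.2511 − 2.0851·(-0.5610))/4.7958 = -0.0169.

x = (-0.0169, -0.5610)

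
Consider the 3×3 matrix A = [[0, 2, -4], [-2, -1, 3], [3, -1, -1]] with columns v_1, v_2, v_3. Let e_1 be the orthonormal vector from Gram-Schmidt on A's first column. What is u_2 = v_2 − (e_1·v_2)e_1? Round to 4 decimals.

e_1 = v_1/‖v_1‖ = (0, -2, 3)/3.6056 = (0.0000, -0.5547, 0.8321).
r_{12} = e_1·v_2 = -0.2774.
u_2 = v_2 + 0.2774·e_1 = (2.0000, -1.1538, -0.7692).

u_2 = (2.0000, -1.1538, -0.7692)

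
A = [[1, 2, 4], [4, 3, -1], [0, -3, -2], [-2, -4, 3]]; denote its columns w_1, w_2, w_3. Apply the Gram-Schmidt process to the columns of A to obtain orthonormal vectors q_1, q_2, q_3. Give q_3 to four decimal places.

q_3 = (0.7683, 0.1097, -0.1828, 0.6035)

w_1 = (1, 4, 0, -2); ‖w_1‖ = 4.5826, so q_1 = (0.2182, 0.8729, 0.0000, -0.4364).
q_1·w_2 = 0.2182·2 + 0.8729·3 + 0.0000·(-3) + (-0.4364)·(-4) = 4.8008.
u_2 = w_2 − 4.8008·q_1 = (0.9524, -1.1905, -3.0000, -1.9048).
‖u_2‖ = 3.8668, so q_2 = (0.2463, -0.3079, -0.7758, -0.4926).
q_1·w_3 = 0.2182·4 + 0.8729·(-1) + 0.0000·(-2) + (-0.4364)·3 = -1.3093; q_2·w_3 = 0.2463·4 + (-0.3079)·(-1) + (-0.7758)·(-2) + (-0.4926)·3 = 1.3669.
u_3 = w_3 + 1.3093·q_1 − 1.3669·q_2 = (3.9490, 0.5637, -0.9395, 3.1019).
‖u_3‖ = 5.1398, so q_3 = (0.7683, 0.1097, -0.1828, 0.6035).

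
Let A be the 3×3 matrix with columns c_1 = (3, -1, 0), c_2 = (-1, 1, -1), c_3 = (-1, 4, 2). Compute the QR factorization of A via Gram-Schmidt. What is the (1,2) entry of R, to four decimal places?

r_{12} = -1.2649

c_1 = (3, -1, 0); ‖c_1‖ = 3.1623, so e_1 = (0.9487, -0.3162, 0.0000).
r_{12} = e_1·c_2 = -1.2649.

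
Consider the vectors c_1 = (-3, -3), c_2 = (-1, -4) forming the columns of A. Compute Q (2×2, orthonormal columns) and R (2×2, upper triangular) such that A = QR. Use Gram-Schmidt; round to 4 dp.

c_1 = (-3, -3); ‖c_1‖ = 4.2426, so q_1 = (-0.7071, -0.7071).
q_1·c_2 = (-0.7071)·(-1) + (-0.7071)·(-4) = 3.5355.
u_2 = c_2 − 3.5355·q_1 = (1.5000, -1.5000).
‖u_2‖ = 2.1213, so q_2 = (0.7071, -0.7071).

Q = [[-0.7071, 0.7071], [-0.7071, -0.7071]], R = [[4.2426, 3.5355], [0.0000, 2.1213]]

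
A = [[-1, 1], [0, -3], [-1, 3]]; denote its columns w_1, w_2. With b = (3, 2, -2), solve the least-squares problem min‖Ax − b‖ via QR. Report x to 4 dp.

q_1 = w_1/‖w_1‖ = (-1, 0, -1)/1.4142 = (-0.7071, 0.0000, -0.7071).
r_{12} = q_1·w_2 = -2.8284.
u_2 = w_2 + 2.8284·q_1 = (-1.0000, -3.0000, 1.0000).
‖u_2‖ = 3.3166, so q_2 = (-0.3015, -0.9045, 0.3015).
Qᵀb = (-0.7071, -3.3166).
Back-substitute: x_2 = -3.3166/3.3166 = -1.0000.
x_1 = (-0.7071 + 2.8284·(-1.0000))/1.4142 = -2.5000.

x = (-2.5000, -1.0000)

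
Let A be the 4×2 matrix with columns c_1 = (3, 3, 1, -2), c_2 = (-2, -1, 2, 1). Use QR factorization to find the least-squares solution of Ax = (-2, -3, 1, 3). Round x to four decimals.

c_1 = (3, 3, 1, -2); ‖c_1‖ = 4.7958, so q_1 = (0.6255, 0.6255, 0.2085, -0.4170).
q_1·c_2 = 0.6255·(-2) + 0.6255·(-1) + 0.2085·2 + (-0.4170)·1 = -1.8766.
u_2 = c_2 + 1.8766·q_1 = (-0.8261, 0.1739, 2.3913, 0.2174).
‖u_2‖ = 2.5452, so q_2 = (-0.3246, 0.0683, 0.9395, 0.0854).
Qᵀb = (-4.1703, 1.6399).
Back-substitute: x_2 = 1.6399/2.5452 = 0.6443.
x_1 = (-4.1703 + 1.8766·0.6443)/4.7958 = -0.6174.

x = (-0.6174, 0.6443)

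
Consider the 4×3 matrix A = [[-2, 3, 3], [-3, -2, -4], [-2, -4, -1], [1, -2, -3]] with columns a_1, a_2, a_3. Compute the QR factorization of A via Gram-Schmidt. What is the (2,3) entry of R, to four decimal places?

e_1 = a_1/‖a_1‖ = (-2, -3, -2, 1)/4.2426 = (-0.4714, -0.7071, -0.4714, 0.2357).
r_{12} = e_1·a_2 = 1.4142.
u_2 = a_2 − 1.4142·e_1 = (3.6667, -1.0000, -3.3333, -2.3333).
‖u_2‖ = 5.5678, so e_2 = (0.6586, -0.1796, -0.5987, -0.4191).
r_{23} = e_2·a_3 = 4.5500.

r_{23} = 4.5500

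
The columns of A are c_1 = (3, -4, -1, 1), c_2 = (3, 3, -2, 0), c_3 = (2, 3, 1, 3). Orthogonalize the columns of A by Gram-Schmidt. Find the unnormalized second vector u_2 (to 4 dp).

u_2 = (3.1111, 2.8519, -2.0370, 0.0370)

c_1 = (3, -4, -1, 1); ‖c_1‖ = 5.1962, so q_1 = (0.5774, -0.7698, -0.1925, 0.1925).
q_1·c_2 = 0.5774·3 + (-0.7698)·3 + (-0.1925)·(-2) + 0.1925·0 = -0.1925.
u_2 = c_2 + 0.1925·q_1 = (3.1111, 2.8519, -2.0370, 0.0370).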